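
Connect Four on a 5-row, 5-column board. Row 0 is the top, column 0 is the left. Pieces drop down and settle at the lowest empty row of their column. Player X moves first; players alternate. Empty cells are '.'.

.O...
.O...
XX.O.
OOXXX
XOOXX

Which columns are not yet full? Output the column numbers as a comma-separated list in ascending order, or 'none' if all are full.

Answer: 0,2,3,4

Derivation:
col 0: top cell = '.' → open
col 1: top cell = 'O' → FULL
col 2: top cell = '.' → open
col 3: top cell = '.' → open
col 4: top cell = '.' → open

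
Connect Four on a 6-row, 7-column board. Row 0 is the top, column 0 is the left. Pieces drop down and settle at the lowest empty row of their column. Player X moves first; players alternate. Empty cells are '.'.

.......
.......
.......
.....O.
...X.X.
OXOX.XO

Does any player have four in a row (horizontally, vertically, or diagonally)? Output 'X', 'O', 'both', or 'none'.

none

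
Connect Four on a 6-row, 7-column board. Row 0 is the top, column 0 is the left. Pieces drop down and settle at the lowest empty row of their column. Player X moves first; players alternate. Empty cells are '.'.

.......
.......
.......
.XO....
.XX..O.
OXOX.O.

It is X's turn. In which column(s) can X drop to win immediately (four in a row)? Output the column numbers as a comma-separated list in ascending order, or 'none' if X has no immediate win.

Answer: 1

Derivation:
col 0: drop X → no win
col 1: drop X → WIN!
col 2: drop X → no win
col 3: drop X → no win
col 4: drop X → no win
col 5: drop X → no win
col 6: drop X → no win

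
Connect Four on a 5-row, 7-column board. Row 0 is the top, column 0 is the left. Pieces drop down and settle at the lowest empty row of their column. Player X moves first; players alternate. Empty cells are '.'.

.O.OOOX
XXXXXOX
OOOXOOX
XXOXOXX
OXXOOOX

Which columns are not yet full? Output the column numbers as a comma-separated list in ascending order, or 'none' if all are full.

Answer: 0,2

Derivation:
col 0: top cell = '.' → open
col 1: top cell = 'O' → FULL
col 2: top cell = '.' → open
col 3: top cell = 'O' → FULL
col 4: top cell = 'O' → FULL
col 5: top cell = 'O' → FULL
col 6: top cell = 'X' → FULL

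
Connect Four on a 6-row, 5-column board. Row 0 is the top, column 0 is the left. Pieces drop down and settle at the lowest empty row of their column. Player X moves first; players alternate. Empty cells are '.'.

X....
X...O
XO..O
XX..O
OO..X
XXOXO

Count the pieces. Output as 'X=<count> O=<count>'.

X=9 O=8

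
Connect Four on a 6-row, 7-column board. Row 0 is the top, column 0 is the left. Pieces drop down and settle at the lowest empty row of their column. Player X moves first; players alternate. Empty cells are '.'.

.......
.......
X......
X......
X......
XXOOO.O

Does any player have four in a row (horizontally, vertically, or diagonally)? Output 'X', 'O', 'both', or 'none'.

X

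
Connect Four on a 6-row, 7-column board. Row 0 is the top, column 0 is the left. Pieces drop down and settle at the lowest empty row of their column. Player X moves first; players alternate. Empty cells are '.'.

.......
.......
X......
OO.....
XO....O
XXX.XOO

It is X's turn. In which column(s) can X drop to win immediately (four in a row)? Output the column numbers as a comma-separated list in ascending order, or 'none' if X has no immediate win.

col 0: drop X → no win
col 1: drop X → no win
col 2: drop X → no win
col 3: drop X → WIN!
col 4: drop X → no win
col 5: drop X → no win
col 6: drop X → no win

Answer: 3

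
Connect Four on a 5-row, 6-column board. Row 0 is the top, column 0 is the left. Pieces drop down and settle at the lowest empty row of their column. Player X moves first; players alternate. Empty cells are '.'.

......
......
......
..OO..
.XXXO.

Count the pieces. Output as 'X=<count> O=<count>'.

X=3 O=3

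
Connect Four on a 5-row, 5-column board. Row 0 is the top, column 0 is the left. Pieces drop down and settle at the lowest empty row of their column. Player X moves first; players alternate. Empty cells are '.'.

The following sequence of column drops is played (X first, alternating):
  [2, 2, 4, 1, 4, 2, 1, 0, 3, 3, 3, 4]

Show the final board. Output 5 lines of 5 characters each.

Move 1: X drops in col 2, lands at row 4
Move 2: O drops in col 2, lands at row 3
Move 3: X drops in col 4, lands at row 4
Move 4: O drops in col 1, lands at row 4
Move 5: X drops in col 4, lands at row 3
Move 6: O drops in col 2, lands at row 2
Move 7: X drops in col 1, lands at row 3
Move 8: O drops in col 0, lands at row 4
Move 9: X drops in col 3, lands at row 4
Move 10: O drops in col 3, lands at row 3
Move 11: X drops in col 3, lands at row 2
Move 12: O drops in col 4, lands at row 2

Answer: .....
.....
..OXO
.XOOX
OOXXX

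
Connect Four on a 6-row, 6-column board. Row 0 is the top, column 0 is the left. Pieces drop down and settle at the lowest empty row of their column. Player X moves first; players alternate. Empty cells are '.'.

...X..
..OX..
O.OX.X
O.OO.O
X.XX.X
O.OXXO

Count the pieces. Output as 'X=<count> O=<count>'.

X=10 O=10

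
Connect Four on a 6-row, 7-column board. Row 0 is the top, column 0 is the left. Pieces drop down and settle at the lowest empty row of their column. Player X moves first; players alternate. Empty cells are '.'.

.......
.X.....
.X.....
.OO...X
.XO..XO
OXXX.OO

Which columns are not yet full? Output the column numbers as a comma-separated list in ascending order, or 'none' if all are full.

col 0: top cell = '.' → open
col 1: top cell = '.' → open
col 2: top cell = '.' → open
col 3: top cell = '.' → open
col 4: top cell = '.' → open
col 5: top cell = '.' → open
col 6: top cell = '.' → open

Answer: 0,1,2,3,4,5,6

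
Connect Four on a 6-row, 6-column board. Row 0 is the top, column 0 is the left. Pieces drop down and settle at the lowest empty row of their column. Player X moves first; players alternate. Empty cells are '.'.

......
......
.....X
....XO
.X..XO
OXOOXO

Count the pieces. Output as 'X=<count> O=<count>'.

X=6 O=6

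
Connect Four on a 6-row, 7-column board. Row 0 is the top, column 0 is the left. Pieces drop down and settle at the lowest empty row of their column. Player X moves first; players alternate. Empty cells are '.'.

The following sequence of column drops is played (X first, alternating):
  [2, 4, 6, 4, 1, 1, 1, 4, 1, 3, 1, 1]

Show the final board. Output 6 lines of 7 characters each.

Answer: .O.....
.X.....
.X.....
.X..O..
.O..O..
.XXOO.X

Derivation:
Move 1: X drops in col 2, lands at row 5
Move 2: O drops in col 4, lands at row 5
Move 3: X drops in col 6, lands at row 5
Move 4: O drops in col 4, lands at row 4
Move 5: X drops in col 1, lands at row 5
Move 6: O drops in col 1, lands at row 4
Move 7: X drops in col 1, lands at row 3
Move 8: O drops in col 4, lands at row 3
Move 9: X drops in col 1, lands at row 2
Move 10: O drops in col 3, lands at row 5
Move 11: X drops in col 1, lands at row 1
Move 12: O drops in col 1, lands at row 0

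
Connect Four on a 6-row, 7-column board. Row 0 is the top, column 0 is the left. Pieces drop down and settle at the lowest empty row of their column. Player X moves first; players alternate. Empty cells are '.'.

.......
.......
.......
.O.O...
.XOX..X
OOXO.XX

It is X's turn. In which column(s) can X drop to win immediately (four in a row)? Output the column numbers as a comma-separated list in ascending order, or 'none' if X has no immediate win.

Answer: none

Derivation:
col 0: drop X → no win
col 1: drop X → no win
col 2: drop X → no win
col 3: drop X → no win
col 4: drop X → no win
col 5: drop X → no win
col 6: drop X → no win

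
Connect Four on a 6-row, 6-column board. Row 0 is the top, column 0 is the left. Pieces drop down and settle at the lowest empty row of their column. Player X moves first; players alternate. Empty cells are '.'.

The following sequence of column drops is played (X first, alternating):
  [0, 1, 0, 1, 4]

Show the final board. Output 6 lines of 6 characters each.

Answer: ......
......
......
......
XO....
XO..X.

Derivation:
Move 1: X drops in col 0, lands at row 5
Move 2: O drops in col 1, lands at row 5
Move 3: X drops in col 0, lands at row 4
Move 4: O drops in col 1, lands at row 4
Move 5: X drops in col 4, lands at row 5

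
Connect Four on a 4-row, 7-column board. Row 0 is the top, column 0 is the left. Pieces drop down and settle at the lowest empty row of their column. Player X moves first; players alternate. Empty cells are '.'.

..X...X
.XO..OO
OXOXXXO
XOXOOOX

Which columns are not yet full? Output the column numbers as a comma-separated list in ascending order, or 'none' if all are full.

col 0: top cell = '.' → open
col 1: top cell = '.' → open
col 2: top cell = 'X' → FULL
col 3: top cell = '.' → open
col 4: top cell = '.' → open
col 5: top cell = '.' → open
col 6: top cell = 'X' → FULL

Answer: 0,1,3,4,5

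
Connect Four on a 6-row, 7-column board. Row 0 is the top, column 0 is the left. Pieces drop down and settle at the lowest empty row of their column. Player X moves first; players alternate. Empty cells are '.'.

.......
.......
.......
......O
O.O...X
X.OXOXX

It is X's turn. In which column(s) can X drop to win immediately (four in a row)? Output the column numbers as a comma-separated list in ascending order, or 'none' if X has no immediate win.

Answer: none

Derivation:
col 0: drop X → no win
col 1: drop X → no win
col 2: drop X → no win
col 3: drop X → no win
col 4: drop X → no win
col 5: drop X → no win
col 6: drop X → no win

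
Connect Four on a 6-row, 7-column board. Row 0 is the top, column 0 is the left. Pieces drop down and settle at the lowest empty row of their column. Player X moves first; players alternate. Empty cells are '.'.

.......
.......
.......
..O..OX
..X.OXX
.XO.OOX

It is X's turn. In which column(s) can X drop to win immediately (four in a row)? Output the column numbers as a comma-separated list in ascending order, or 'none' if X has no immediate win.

Answer: 6

Derivation:
col 0: drop X → no win
col 1: drop X → no win
col 2: drop X → no win
col 3: drop X → no win
col 4: drop X → no win
col 5: drop X → no win
col 6: drop X → WIN!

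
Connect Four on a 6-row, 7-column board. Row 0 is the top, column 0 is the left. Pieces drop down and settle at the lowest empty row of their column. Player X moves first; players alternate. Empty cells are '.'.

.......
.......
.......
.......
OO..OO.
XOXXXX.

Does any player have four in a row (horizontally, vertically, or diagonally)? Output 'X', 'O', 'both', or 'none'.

X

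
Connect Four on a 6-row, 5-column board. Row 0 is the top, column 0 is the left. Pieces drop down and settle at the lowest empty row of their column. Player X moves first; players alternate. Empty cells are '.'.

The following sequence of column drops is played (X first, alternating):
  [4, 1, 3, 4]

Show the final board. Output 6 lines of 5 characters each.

Move 1: X drops in col 4, lands at row 5
Move 2: O drops in col 1, lands at row 5
Move 3: X drops in col 3, lands at row 5
Move 4: O drops in col 4, lands at row 4

Answer: .....
.....
.....
.....
....O
.O.XX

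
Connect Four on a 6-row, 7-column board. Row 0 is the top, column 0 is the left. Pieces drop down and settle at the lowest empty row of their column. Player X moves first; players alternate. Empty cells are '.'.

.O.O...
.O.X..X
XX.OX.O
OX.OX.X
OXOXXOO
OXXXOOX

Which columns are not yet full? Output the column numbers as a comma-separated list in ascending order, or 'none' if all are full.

col 0: top cell = '.' → open
col 1: top cell = 'O' → FULL
col 2: top cell = '.' → open
col 3: top cell = 'O' → FULL
col 4: top cell = '.' → open
col 5: top cell = '.' → open
col 6: top cell = '.' → open

Answer: 0,2,4,5,6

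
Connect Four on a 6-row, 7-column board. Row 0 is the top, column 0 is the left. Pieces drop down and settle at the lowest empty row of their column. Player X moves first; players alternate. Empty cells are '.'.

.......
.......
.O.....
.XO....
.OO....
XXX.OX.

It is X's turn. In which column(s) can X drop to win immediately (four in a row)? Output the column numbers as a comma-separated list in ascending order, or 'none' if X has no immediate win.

col 0: drop X → no win
col 1: drop X → no win
col 2: drop X → no win
col 3: drop X → WIN!
col 4: drop X → no win
col 5: drop X → no win
col 6: drop X → no win

Answer: 3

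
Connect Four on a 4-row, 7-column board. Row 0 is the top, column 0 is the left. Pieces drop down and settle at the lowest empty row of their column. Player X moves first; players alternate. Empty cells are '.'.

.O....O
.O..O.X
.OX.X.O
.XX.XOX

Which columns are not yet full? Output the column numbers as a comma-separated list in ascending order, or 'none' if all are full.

Answer: 0,2,3,4,5

Derivation:
col 0: top cell = '.' → open
col 1: top cell = 'O' → FULL
col 2: top cell = '.' → open
col 3: top cell = '.' → open
col 4: top cell = '.' → open
col 5: top cell = '.' → open
col 6: top cell = 'O' → FULL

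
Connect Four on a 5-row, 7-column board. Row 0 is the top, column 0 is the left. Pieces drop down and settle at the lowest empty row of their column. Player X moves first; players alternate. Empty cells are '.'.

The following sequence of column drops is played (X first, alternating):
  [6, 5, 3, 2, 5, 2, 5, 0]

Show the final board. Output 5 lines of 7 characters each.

Answer: .......
.......
.....X.
..O..X.
O.OX.OX

Derivation:
Move 1: X drops in col 6, lands at row 4
Move 2: O drops in col 5, lands at row 4
Move 3: X drops in col 3, lands at row 4
Move 4: O drops in col 2, lands at row 4
Move 5: X drops in col 5, lands at row 3
Move 6: O drops in col 2, lands at row 3
Move 7: X drops in col 5, lands at row 2
Move 8: O drops in col 0, lands at row 4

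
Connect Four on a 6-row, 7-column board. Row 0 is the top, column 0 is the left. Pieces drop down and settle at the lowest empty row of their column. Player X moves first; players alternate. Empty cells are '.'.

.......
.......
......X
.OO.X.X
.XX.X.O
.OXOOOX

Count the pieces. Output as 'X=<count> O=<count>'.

X=8 O=7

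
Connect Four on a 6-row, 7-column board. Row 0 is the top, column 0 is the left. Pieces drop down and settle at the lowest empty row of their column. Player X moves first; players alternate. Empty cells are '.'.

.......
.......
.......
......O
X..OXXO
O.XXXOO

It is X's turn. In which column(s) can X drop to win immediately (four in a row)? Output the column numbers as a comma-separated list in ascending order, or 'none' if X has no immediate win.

Answer: 1

Derivation:
col 0: drop X → no win
col 1: drop X → WIN!
col 2: drop X → no win
col 3: drop X → no win
col 4: drop X → no win
col 5: drop X → no win
col 6: drop X → no win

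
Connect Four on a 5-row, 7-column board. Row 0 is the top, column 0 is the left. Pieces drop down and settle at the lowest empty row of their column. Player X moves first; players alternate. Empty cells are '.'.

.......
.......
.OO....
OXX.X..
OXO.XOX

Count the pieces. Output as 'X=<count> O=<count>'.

X=6 O=6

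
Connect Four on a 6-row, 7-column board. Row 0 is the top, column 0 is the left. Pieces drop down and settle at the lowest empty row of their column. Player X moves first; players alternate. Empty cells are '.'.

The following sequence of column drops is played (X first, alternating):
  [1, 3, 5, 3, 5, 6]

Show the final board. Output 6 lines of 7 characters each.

Answer: .......
.......
.......
.......
...O.X.
.X.O.XO

Derivation:
Move 1: X drops in col 1, lands at row 5
Move 2: O drops in col 3, lands at row 5
Move 3: X drops in col 5, lands at row 5
Move 4: O drops in col 3, lands at row 4
Move 5: X drops in col 5, lands at row 4
Move 6: O drops in col 6, lands at row 5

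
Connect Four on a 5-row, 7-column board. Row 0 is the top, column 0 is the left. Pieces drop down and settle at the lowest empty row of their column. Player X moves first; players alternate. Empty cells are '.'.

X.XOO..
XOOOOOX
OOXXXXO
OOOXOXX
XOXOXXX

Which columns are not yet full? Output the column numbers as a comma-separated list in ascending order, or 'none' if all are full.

Answer: 1,5,6

Derivation:
col 0: top cell = 'X' → FULL
col 1: top cell = '.' → open
col 2: top cell = 'X' → FULL
col 3: top cell = 'O' → FULL
col 4: top cell = 'O' → FULL
col 5: top cell = '.' → open
col 6: top cell = '.' → open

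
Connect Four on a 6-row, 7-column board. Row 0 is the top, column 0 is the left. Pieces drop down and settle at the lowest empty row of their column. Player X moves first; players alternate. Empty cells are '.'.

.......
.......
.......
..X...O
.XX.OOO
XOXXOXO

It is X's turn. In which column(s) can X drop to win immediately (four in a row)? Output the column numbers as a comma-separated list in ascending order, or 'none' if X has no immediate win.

Answer: 2

Derivation:
col 0: drop X → no win
col 1: drop X → no win
col 2: drop X → WIN!
col 3: drop X → no win
col 4: drop X → no win
col 5: drop X → no win
col 6: drop X → no win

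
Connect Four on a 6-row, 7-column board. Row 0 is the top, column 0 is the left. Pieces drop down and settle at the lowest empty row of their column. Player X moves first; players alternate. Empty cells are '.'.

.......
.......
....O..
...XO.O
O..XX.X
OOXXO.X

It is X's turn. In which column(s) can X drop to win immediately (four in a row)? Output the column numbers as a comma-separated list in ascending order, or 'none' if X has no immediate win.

Answer: 3

Derivation:
col 0: drop X → no win
col 1: drop X → no win
col 2: drop X → no win
col 3: drop X → WIN!
col 4: drop X → no win
col 5: drop X → no win
col 6: drop X → no win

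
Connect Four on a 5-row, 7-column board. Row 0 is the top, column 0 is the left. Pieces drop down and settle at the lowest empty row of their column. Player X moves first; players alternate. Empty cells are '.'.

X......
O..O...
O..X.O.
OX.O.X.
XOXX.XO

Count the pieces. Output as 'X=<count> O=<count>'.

X=8 O=8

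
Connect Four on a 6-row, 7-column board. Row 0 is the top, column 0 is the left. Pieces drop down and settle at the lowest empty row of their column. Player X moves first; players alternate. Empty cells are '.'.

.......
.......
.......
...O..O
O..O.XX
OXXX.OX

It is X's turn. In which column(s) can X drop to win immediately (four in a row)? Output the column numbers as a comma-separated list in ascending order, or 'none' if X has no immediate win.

Answer: 4

Derivation:
col 0: drop X → no win
col 1: drop X → no win
col 2: drop X → no win
col 3: drop X → no win
col 4: drop X → WIN!
col 5: drop X → no win
col 6: drop X → no win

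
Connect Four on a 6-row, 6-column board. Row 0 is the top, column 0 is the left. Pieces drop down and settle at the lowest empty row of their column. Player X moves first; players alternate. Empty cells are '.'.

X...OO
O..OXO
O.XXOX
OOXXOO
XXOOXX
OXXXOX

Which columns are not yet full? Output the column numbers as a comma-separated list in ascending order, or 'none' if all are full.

col 0: top cell = 'X' → FULL
col 1: top cell = '.' → open
col 2: top cell = '.' → open
col 3: top cell = '.' → open
col 4: top cell = 'O' → FULL
col 5: top cell = 'O' → FULL

Answer: 1,2,3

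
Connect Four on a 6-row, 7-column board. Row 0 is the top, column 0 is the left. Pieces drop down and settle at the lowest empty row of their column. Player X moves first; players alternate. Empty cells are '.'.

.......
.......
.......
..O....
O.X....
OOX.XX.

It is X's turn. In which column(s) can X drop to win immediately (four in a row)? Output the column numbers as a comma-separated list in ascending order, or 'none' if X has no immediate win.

Answer: 3

Derivation:
col 0: drop X → no win
col 1: drop X → no win
col 2: drop X → no win
col 3: drop X → WIN!
col 4: drop X → no win
col 5: drop X → no win
col 6: drop X → no win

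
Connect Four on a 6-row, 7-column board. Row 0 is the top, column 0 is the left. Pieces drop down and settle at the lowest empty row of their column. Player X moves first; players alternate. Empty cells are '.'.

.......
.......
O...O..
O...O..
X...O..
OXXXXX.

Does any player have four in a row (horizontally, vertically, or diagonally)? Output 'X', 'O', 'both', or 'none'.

X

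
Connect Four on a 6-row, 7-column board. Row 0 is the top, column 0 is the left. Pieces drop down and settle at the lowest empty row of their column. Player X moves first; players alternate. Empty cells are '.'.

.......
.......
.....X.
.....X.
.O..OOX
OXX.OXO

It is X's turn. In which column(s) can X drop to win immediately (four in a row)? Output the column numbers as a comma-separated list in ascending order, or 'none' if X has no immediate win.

Answer: none

Derivation:
col 0: drop X → no win
col 1: drop X → no win
col 2: drop X → no win
col 3: drop X → no win
col 4: drop X → no win
col 5: drop X → no win
col 6: drop X → no win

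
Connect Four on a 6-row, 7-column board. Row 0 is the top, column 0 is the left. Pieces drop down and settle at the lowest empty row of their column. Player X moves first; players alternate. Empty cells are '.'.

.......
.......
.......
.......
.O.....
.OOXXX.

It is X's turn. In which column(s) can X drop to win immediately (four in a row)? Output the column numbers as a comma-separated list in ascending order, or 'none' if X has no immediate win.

col 0: drop X → no win
col 1: drop X → no win
col 2: drop X → no win
col 3: drop X → no win
col 4: drop X → no win
col 5: drop X → no win
col 6: drop X → WIN!

Answer: 6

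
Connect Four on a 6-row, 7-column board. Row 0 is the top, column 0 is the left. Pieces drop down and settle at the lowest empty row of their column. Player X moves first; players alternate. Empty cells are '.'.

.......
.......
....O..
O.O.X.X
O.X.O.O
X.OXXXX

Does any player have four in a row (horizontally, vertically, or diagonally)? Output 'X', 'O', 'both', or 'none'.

X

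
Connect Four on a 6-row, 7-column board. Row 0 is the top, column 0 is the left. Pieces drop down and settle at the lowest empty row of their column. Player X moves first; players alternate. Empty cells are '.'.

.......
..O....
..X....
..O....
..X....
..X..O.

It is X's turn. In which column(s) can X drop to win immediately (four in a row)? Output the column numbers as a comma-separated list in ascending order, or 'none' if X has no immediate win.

Answer: none

Derivation:
col 0: drop X → no win
col 1: drop X → no win
col 2: drop X → no win
col 3: drop X → no win
col 4: drop X → no win
col 5: drop X → no win
col 6: drop X → no win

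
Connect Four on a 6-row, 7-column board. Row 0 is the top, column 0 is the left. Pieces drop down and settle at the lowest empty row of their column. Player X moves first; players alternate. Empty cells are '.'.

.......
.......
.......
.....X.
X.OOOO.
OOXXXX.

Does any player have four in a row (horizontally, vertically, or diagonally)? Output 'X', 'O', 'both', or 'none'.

both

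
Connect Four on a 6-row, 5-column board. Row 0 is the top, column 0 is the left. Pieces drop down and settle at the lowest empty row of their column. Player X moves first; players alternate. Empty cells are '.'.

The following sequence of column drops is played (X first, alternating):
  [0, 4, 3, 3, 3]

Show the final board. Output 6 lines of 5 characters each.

Answer: .....
.....
.....
...X.
...O.
X..XO

Derivation:
Move 1: X drops in col 0, lands at row 5
Move 2: O drops in col 4, lands at row 5
Move 3: X drops in col 3, lands at row 5
Move 4: O drops in col 3, lands at row 4
Move 5: X drops in col 3, lands at row 3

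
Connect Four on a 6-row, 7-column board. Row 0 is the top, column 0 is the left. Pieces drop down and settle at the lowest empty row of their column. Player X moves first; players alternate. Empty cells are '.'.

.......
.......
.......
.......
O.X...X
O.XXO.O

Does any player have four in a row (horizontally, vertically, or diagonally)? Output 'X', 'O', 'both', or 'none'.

none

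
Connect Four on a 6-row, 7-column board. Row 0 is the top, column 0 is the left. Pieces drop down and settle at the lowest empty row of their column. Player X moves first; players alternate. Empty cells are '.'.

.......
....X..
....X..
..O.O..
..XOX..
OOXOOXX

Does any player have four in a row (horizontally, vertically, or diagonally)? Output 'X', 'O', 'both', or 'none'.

none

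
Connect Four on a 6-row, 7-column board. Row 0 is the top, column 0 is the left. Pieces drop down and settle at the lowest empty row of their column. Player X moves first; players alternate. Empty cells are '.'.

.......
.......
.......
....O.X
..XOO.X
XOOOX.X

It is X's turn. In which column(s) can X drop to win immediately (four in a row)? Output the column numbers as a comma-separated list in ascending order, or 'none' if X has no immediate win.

Answer: 6

Derivation:
col 0: drop X → no win
col 1: drop X → no win
col 2: drop X → no win
col 3: drop X → no win
col 4: drop X → no win
col 5: drop X → no win
col 6: drop X → WIN!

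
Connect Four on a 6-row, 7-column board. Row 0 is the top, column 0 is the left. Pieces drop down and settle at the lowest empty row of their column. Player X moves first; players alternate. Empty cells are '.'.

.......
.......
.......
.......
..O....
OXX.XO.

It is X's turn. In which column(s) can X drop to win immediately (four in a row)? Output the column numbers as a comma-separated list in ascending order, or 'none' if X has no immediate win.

Answer: 3

Derivation:
col 0: drop X → no win
col 1: drop X → no win
col 2: drop X → no win
col 3: drop X → WIN!
col 4: drop X → no win
col 5: drop X → no win
col 6: drop X → no win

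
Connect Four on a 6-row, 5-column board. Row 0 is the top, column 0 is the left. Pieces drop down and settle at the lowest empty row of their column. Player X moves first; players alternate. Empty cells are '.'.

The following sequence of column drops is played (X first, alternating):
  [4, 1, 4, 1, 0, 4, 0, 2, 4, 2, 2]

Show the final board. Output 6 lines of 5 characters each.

Move 1: X drops in col 4, lands at row 5
Move 2: O drops in col 1, lands at row 5
Move 3: X drops in col 4, lands at row 4
Move 4: O drops in col 1, lands at row 4
Move 5: X drops in col 0, lands at row 5
Move 6: O drops in col 4, lands at row 3
Move 7: X drops in col 0, lands at row 4
Move 8: O drops in col 2, lands at row 5
Move 9: X drops in col 4, lands at row 2
Move 10: O drops in col 2, lands at row 4
Move 11: X drops in col 2, lands at row 3

Answer: .....
.....
....X
..X.O
XOO.X
XOO.X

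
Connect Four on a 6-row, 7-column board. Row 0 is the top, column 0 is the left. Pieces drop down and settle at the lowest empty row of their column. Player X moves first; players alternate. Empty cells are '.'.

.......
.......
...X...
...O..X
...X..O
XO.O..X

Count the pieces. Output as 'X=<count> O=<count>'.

X=5 O=4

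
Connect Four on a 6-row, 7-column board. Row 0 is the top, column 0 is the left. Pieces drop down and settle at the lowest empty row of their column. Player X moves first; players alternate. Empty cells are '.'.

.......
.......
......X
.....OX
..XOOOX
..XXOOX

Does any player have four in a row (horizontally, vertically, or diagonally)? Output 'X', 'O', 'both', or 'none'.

X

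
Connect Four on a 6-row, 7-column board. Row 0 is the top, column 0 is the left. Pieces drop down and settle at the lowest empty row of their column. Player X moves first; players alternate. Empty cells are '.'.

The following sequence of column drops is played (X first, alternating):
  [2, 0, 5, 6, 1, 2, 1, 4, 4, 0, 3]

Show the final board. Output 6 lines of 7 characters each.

Answer: .......
.......
.......
.......
OXO.X..
OXXXOXO

Derivation:
Move 1: X drops in col 2, lands at row 5
Move 2: O drops in col 0, lands at row 5
Move 3: X drops in col 5, lands at row 5
Move 4: O drops in col 6, lands at row 5
Move 5: X drops in col 1, lands at row 5
Move 6: O drops in col 2, lands at row 4
Move 7: X drops in col 1, lands at row 4
Move 8: O drops in col 4, lands at row 5
Move 9: X drops in col 4, lands at row 4
Move 10: O drops in col 0, lands at row 4
Move 11: X drops in col 3, lands at row 5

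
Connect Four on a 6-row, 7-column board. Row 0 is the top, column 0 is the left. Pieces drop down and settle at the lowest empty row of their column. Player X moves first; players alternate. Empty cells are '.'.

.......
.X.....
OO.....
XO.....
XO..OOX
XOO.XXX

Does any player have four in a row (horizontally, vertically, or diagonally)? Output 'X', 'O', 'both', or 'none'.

O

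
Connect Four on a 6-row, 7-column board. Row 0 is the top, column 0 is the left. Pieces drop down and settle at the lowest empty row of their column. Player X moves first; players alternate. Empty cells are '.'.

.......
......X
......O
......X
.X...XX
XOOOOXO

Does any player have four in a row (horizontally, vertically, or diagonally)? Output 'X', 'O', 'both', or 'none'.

O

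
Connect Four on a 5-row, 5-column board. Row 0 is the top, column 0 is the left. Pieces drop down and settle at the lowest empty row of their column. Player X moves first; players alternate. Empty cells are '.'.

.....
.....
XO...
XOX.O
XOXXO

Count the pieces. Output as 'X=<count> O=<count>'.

X=6 O=5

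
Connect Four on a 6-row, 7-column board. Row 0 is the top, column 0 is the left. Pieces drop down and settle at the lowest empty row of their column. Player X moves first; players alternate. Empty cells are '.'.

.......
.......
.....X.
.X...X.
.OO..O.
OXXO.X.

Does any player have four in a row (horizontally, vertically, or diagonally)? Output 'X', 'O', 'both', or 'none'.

none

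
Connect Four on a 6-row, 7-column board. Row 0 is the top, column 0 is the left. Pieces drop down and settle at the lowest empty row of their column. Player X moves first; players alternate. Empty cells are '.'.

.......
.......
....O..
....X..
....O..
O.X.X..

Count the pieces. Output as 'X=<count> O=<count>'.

X=3 O=3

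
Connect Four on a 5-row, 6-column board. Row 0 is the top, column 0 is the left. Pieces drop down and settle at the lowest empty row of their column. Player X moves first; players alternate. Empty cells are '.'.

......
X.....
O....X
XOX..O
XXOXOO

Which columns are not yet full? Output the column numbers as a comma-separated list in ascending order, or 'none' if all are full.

col 0: top cell = '.' → open
col 1: top cell = '.' → open
col 2: top cell = '.' → open
col 3: top cell = '.' → open
col 4: top cell = '.' → open
col 5: top cell = '.' → open

Answer: 0,1,2,3,4,5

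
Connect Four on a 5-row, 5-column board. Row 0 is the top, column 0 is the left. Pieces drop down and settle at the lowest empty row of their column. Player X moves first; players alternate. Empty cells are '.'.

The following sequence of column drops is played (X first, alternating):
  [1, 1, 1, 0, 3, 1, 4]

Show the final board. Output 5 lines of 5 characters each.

Move 1: X drops in col 1, lands at row 4
Move 2: O drops in col 1, lands at row 3
Move 3: X drops in col 1, lands at row 2
Move 4: O drops in col 0, lands at row 4
Move 5: X drops in col 3, lands at row 4
Move 6: O drops in col 1, lands at row 1
Move 7: X drops in col 4, lands at row 4

Answer: .....
.O...
.X...
.O...
OX.XX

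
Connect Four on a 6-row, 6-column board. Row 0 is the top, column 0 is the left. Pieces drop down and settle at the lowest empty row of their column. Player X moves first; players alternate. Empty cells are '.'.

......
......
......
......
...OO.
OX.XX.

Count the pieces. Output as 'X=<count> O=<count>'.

X=3 O=3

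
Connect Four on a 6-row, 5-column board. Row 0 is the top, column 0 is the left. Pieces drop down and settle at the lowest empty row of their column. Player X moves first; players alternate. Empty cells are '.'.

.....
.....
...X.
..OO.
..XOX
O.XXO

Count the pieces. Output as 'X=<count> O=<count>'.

X=5 O=5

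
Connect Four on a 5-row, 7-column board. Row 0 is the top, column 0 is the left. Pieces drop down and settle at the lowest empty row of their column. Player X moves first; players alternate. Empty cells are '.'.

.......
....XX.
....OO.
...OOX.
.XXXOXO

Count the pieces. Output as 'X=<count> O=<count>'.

X=7 O=6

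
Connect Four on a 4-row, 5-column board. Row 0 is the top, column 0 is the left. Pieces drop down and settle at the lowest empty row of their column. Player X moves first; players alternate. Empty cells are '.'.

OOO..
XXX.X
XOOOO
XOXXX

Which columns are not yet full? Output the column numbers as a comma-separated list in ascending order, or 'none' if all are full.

col 0: top cell = 'O' → FULL
col 1: top cell = 'O' → FULL
col 2: top cell = 'O' → FULL
col 3: top cell = '.' → open
col 4: top cell = '.' → open

Answer: 3,4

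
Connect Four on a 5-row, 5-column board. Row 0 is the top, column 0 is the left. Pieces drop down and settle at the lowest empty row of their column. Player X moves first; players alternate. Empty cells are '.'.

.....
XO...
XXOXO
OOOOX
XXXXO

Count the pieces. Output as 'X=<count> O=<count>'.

X=9 O=8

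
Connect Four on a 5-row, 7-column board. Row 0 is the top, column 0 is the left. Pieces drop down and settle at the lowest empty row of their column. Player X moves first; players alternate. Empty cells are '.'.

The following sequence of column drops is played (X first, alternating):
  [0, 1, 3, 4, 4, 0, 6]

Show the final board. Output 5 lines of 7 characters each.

Answer: .......
.......
.......
O...X..
XO.XO.X

Derivation:
Move 1: X drops in col 0, lands at row 4
Move 2: O drops in col 1, lands at row 4
Move 3: X drops in col 3, lands at row 4
Move 4: O drops in col 4, lands at row 4
Move 5: X drops in col 4, lands at row 3
Move 6: O drops in col 0, lands at row 3
Move 7: X drops in col 6, lands at row 4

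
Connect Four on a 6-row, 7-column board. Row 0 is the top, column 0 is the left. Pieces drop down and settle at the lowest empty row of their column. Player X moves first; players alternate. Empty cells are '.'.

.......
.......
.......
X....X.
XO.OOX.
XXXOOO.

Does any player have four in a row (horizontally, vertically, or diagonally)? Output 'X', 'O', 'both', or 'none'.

none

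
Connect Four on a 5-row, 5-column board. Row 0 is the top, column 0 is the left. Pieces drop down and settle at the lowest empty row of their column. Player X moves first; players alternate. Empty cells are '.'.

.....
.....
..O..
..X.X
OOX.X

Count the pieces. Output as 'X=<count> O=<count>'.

X=4 O=3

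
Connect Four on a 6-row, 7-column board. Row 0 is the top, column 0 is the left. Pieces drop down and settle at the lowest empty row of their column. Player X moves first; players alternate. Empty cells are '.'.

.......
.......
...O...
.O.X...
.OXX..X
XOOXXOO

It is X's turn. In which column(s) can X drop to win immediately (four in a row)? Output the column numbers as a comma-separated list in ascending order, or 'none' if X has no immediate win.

Answer: none

Derivation:
col 0: drop X → no win
col 1: drop X → no win
col 2: drop X → no win
col 3: drop X → no win
col 4: drop X → no win
col 5: drop X → no win
col 6: drop X → no win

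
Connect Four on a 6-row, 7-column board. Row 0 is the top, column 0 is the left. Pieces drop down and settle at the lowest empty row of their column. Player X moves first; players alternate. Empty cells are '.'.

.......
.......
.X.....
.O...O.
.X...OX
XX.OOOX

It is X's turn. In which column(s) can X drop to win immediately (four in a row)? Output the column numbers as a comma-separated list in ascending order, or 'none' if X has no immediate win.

col 0: drop X → no win
col 1: drop X → no win
col 2: drop X → no win
col 3: drop X → no win
col 4: drop X → no win
col 5: drop X → no win
col 6: drop X → no win

Answer: none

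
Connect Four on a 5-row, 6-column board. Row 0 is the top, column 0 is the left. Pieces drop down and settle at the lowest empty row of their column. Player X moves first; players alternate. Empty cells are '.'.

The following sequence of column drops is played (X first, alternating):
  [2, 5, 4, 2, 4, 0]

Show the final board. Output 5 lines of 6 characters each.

Answer: ......
......
......
..O.X.
O.X.XO

Derivation:
Move 1: X drops in col 2, lands at row 4
Move 2: O drops in col 5, lands at row 4
Move 3: X drops in col 4, lands at row 4
Move 4: O drops in col 2, lands at row 3
Move 5: X drops in col 4, lands at row 3
Move 6: O drops in col 0, lands at row 4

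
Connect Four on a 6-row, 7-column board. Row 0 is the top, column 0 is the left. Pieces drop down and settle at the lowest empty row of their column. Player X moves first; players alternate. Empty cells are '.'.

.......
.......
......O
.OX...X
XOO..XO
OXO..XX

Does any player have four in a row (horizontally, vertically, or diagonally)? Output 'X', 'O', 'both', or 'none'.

none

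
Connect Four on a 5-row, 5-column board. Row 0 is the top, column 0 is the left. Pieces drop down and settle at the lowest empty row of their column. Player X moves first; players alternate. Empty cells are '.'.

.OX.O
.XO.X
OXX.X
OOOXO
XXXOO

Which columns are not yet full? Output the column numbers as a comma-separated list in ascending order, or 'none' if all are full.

Answer: 0,3

Derivation:
col 0: top cell = '.' → open
col 1: top cell = 'O' → FULL
col 2: top cell = 'X' → FULL
col 3: top cell = '.' → open
col 4: top cell = 'O' → FULL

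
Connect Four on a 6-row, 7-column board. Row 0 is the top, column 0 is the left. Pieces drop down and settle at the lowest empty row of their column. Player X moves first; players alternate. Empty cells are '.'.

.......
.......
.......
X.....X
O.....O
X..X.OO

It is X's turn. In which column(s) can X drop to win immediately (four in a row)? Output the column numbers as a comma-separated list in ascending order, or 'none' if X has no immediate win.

col 0: drop X → no win
col 1: drop X → no win
col 2: drop X → no win
col 3: drop X → no win
col 4: drop X → no win
col 5: drop X → no win
col 6: drop X → no win

Answer: none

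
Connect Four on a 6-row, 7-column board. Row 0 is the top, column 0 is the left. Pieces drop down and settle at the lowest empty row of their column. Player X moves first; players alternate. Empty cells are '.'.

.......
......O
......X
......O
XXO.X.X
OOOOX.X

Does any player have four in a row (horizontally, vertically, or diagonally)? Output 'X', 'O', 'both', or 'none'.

O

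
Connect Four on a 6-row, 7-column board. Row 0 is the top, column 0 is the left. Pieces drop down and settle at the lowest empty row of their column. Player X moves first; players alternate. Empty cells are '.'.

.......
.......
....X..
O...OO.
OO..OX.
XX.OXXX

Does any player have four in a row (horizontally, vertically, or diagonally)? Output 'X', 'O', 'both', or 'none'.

none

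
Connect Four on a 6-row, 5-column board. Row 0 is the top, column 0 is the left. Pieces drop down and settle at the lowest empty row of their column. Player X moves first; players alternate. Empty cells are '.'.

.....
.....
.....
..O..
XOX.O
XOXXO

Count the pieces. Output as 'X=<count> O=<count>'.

X=5 O=5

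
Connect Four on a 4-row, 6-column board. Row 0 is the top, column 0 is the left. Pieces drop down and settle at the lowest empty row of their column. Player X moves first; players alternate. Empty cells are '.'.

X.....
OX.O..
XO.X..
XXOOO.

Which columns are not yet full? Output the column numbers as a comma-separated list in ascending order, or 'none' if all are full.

col 0: top cell = 'X' → FULL
col 1: top cell = '.' → open
col 2: top cell = '.' → open
col 3: top cell = '.' → open
col 4: top cell = '.' → open
col 5: top cell = '.' → open

Answer: 1,2,3,4,5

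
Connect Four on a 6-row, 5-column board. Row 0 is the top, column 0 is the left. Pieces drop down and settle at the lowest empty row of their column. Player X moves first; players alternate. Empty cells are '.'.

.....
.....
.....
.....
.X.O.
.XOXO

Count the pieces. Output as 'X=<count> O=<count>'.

X=3 O=3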